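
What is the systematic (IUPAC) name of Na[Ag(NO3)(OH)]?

sodium hydroxonitratoargentate(I)

The 1 sodium counter-ion carries a total charge of +1, so each complex ion is 1−.
Ligand charges: 1×hydroxo (-1 each), 1×nitrato (-1 each); total -2. So Ag + (-2) = 1−, giving Ag = +1.
Ligands are named alphabetically: hydroxo before nitrato.
The complex ion is anionic, so silver takes the -ate form argentate(I).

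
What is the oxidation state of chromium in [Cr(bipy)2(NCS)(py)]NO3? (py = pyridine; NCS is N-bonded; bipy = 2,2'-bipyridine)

+2

1 nitrate outside the brackets (-1 each) → the complex ion is 1+.
Ligand charges: 1×py neutral; 1×NCS = -1; 2×bipy neutral; sum -1.
Cr + (-1) = 1+ ⇒ Cr is +2.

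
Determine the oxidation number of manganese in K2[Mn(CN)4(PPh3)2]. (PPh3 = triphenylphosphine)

2 potassium outside the brackets (+1 each) → the complex ion is 2−.
Ligand charges: 4×CN = -4; 2×PPh3 neutral; sum -4.
Mn + (-4) = 2− ⇒ Mn is +2.

+2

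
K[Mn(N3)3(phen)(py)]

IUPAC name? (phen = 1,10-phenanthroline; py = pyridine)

The 1 potassium counter-ion carries a total charge of +1, so each complex ion is 1−.
Ligand charges: 1×1,10-phenanthroline (neutral), 1×pyridine (neutral), 3×azido (-1 each); total -3. So Mn + (-3) = 1−, giving Mn = +2.
Ligands are named alphabetically: azido before phenanthroline before pyridine.
The complex ion is anionic, so manganese takes the -ate form manganate(II).

potassium triazido(1,10-phenanthroline)(pyridine)manganate(II)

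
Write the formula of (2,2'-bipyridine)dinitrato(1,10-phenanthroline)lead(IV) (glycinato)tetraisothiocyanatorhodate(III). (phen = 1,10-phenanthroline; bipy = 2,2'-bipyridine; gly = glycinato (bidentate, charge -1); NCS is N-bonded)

[Pb(bipy)(NO3)2(phen)][Rh(gly)(NCS)4]

Cation [Pb…]: ligand charges -2, Pb(IV) ⇒ ion charge 2+.
Anion [Rh…]: ligand charges -5, Rh(III) ⇒ ion charge 2−.
One 2+ cation balances one 2− anion.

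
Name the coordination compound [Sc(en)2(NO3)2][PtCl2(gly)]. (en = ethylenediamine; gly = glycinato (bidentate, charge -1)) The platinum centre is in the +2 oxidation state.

bis(ethylenediamine)dinitratoscandium(III) dichloro(glycinato)platinate(II)

Both ions are complex: the cation is named first with the plain metal name, the anion second with the -ate form; each ion's ligands are alphabetised independently.
Pt is given as +2; the anion's ligand charges sum to -3, so the complex anion is 1−.
A 1:1 salt means the cation carries the equal and opposite charge, 1+.
Cation: ligand charges sum to -2; for the ion to be 1+, Sc = +3.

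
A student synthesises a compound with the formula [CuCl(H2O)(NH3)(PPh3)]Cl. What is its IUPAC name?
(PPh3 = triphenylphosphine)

ammineaquachloro(triphenylphosphine)copper(II) chloride

The 1 chloride counter-ion carries a total charge of -1, so each complex ion is 1+.
Ligand charges: 1×ammine (neutral), 1×triphenylphosphine (neutral), 1×aqua (neutral), 1×chloro (-1 each); total -1. So Cu + (-1) = 1+, giving Cu = +2.
Ligands are named alphabetically: ammine before aqua before chloro before triphenylphosphine.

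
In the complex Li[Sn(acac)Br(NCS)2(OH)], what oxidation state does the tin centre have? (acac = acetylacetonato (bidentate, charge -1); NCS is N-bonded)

+4

1 lithium outside the brackets (+1 each) → the complex ion is 1−.
Ligand charges: 1×Br = -1; 1×acac = -1; 2×NCS = -2; 1×OH = -1; sum -5.
Sn + (-5) = 1− ⇒ Sn is +4.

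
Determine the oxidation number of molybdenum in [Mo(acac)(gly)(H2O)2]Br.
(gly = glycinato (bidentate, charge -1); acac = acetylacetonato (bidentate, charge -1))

+3

1 bromide outside the brackets (-1 each) → the complex ion is 1+.
Ligand charges: 1×gly = -1; 1×acac = -1; 2×H2O neutral; sum -2.
Mo + (-2) = 1+ ⇒ Mo is +3.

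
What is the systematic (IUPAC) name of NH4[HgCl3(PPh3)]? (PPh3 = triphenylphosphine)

The 1 ammonium counter-ion carries a total charge of +1, so each complex ion is 1−.
Ligand charges: 1×triphenylphosphine (neutral), 3×chloro (-1 each); total -3. So Hg + (-3) = 1−, giving Hg = +2.
The complex ion is anionic, so mercury takes the -ate form mercurate(II).

ammonium trichloro(triphenylphosphine)mercurate(II)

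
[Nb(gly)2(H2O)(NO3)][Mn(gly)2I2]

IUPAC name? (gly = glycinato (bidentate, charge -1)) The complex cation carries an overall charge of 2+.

aquabis(glycinato)nitratoniobium(V) bis(glycinato)diiodomanganate(II)

Both ions are complex: the cation is named first with the plain metal name, the anion second with the -ate form; each ion's ligands are alphabetised independently.
The complex cation is given as 2+; its ligand charges sum to -3, so Nb = +5.
A 1:1 salt means the anion carries the equal and opposite charge, 2−.
Anion: ligand charges sum to -4; for the ion to be 2−, Mn = +2.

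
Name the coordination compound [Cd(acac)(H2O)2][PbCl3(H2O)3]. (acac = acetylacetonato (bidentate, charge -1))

Both ions are complex: the cation is named first with the plain metal name, the anion second with the -ate form; each ion's ligands are alphabetised independently.
Cadmium is always +2 in its complexes; the cation's ligand charges sum to -1, so the complex cation is 1+.
A 1:1 salt means the anion carries the equal and opposite charge, 1−.
Anion: ligand charges sum to -3; for the ion to be 1−, Pb = +2.

(acetylacetonato)diaquacadmium(II) triaquatrichloroplumbate(II)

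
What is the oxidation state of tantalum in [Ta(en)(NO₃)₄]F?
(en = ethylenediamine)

1 fluoride outside the brackets (-1 each) → the complex ion is 1+.
Ligand charges: 1×en neutral; 4×NO3 = -4; sum -4.
Ta + (-4) = 1+ ⇒ Ta is +5.

+5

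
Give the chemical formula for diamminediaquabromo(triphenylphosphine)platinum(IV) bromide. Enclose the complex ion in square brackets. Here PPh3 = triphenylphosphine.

Ligands: 2 ammine (NH3, neutral), 1 bromo (Br, -1), 2 aqua (H2O, neutral), 1 triphenylphosphine (PPh3, neutral). Ligand charge sum = -1.
Charge balance with bromide (-1) requires 1 complex ion per 3 bromide.

[PtBr(H2O)2(NH3)2(PPh3)]Br3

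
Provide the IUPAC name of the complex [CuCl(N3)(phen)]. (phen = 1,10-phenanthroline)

There is no counter-ion, so the complex is neutral overall.
Ligand charges: 1×1,10-phenanthroline (neutral), 1×azido (-1 each), 1×chloro (-1 each); total -2. So Cu + (-2) = 0, giving Cu = +2.
Ligands are named alphabetically: azido before chloro before phenanthroline.

azidochloro(1,10-phenanthroline)copper(II)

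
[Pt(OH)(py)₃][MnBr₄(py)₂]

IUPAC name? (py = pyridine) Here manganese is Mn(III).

hydroxotris(pyridine)platinum(II) tetrabromobis(pyridine)manganate(III)

Both ions are complex: the cation is named first with the plain metal name, the anion second with the -ate form; each ion's ligands are alphabetised independently.
Mn is given as +3; the anion's ligand charges sum to -4, so the complex anion is 1−.
A 1:1 salt means the cation carries the equal and opposite charge, 1+.
Cation: ligand charges sum to -1; for the ion to be 1+, Pt = +2.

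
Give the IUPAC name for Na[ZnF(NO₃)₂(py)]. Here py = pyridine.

The 1 sodium counter-ion carries a total charge of +1, so each complex ion is 1−.
Ligand charges: 1×fluoro (-1 each), 2×nitrato (-1 each), 1×pyridine (neutral); total -3. So Zn + (-3) = 1−, giving Zn = +2.
Ligands are named alphabetically: fluoro before nitrato before pyridine.
The complex ion is anionic, so zinc takes the -ate form zincate(II).

sodium fluorodinitrato(pyridine)zincate(II)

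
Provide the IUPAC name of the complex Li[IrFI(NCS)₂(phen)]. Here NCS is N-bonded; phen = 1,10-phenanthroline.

lithium fluoroiododiisothiocyanato(1,10-phenanthroline)iridate(III)

The 1 lithium counter-ion carries a total charge of +1, so each complex ion is 1−.
Ligand charges: 1×fluoro (-1 each), 2×isothiocyanato (-1 each), 1×iodo (-1 each), 1×1,10-phenanthroline (neutral); total -4. So Ir + (-4) = 1−, giving Ir = +3.
The complex ion is anionic, so iridium takes the -ate form iridate(III).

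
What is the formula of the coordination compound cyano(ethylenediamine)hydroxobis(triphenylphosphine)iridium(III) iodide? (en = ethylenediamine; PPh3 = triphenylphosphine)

[Ir(CN)(en)(OH)(PPh3)2]I

Ligands: 1 ethylenediamine (en, neutral), 1 hydroxo (OH, -1), 2 triphenylphosphine (PPh3, neutral), 1 cyano (CN, -1). Ligand charge sum = -2.
With Ir in oxidation state +3, the complex ion is [Ir...]^1+.
Charge balance with iodide (-1) requires 1 complex ion per 1 iodide.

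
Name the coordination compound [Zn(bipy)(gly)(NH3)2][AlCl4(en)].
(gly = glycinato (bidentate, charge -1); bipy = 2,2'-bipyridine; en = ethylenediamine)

diammine(2,2'-bipyridine)(glycinato)zinc(II) tetrachloro(ethylenediamine)aluminate(III)

Both ions are complex: the cation is named first with the plain metal name, the anion second with the -ate form; each ion's ligands are alphabetised independently.
Zinc is always +2 in its complexes; the cation's ligand charges sum to -1, so the complex cation is 1+.
A 1:1 salt means the anion carries the equal and opposite charge, 1−.
Anion: ligand charges sum to -4; for the ion to be 1−, Al = +3.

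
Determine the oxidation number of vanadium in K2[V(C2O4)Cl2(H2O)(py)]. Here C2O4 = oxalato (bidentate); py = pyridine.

+2

2 potassium outside the brackets (+1 each) → the complex ion is 2−.
Ligand charges: 1×H2O neutral; 2×Cl = -2; 1×C2O4 = -2; 1×py neutral; sum -4.
V + (-4) = 2− ⇒ V is +2.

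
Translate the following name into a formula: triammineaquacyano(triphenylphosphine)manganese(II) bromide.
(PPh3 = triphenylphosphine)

Ligands: 1 cyano (CN, -1), 1 aqua (H2O, neutral), 1 triphenylphosphine (PPh3, neutral), 3 ammine (NH3, neutral). Ligand charge sum = -1.
Charge balance with bromide (-1) requires 1 complex ion per 1 bromide.

[Mn(CN)(H2O)(NH3)3(PPh3)]Br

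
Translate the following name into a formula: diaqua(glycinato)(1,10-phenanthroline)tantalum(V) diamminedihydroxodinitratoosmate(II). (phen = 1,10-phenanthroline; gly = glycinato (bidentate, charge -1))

Cation [Ta…]: ligand charges -1, Ta(V) ⇒ ion charge 4+.
Anion [Os…]: ligand charges -4, Os(II) ⇒ ion charge 2−.
One 4+ cation requires 2 of the 2− anion.

[Ta(gly)(H2O)2(phen)][Os(NH3)2(NO3)2(OH)2]2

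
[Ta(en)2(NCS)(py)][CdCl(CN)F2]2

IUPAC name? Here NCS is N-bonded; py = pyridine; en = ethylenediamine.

bis(ethylenediamine)isothiocyanato(pyridine)tantalum(V) chlorocyanodifluorocadmate(II)

Both ions are complex: the cation is named first with the plain metal name, the anion second with the -ate form; each ion's ligands are alphabetised independently.
Cadmium is always +2 in its complexes; the anion's ligand charges sum to -4, so the complex anion is 2−.
With 2 anions per cation, the cation must be 2×2 = 4+.
Cation: ligand charges sum to -1; for the ion to be 4+, Ta = +5.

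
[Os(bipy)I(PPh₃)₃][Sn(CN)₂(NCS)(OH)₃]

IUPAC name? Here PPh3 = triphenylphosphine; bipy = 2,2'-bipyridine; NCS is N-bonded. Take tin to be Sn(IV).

Both ions are complex: the cation is named first with the plain metal name, the anion second with the -ate form; each ion's ligands are alphabetised independently.
Sn is given as +4; the anion's ligand charges sum to -6, so the complex anion is 2−.
A 1:1 salt means the cation carries the equal and opposite charge, 2+.
Cation: ligand charges sum to -1; for the ion to be 2+, Os = +3.

(2,2'-bipyridine)iodotris(triphenylphosphine)osmium(III) dicyanotrihydroxoisothiocyanatostannate(IV)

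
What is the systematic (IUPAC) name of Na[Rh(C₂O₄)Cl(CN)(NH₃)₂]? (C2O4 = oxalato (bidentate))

sodium diamminechlorocyanooxalatorhodate(III)

The 1 sodium counter-ion carries a total charge of +1, so each complex ion is 1−.
Ligand charges: 1×oxalato (-2 each), 2×ammine (neutral), 1×chloro (-1 each), 1×cyano (-1 each); total -4. So Rh + (-4) = 1−, giving Rh = +3.
The complex ion is anionic, so rhodium takes the -ate form rhodate(III).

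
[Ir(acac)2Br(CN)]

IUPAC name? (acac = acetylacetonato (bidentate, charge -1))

bis(acetylacetonato)bromocyanoiridium(IV)

There is no counter-ion, so the complex is neutral overall.
Ligand charges: 1×bromo (-1 each), 2×acetylacetonato (-1 each), 1×cyano (-1 each); total -4. So Ir + (-4) = 0, giving Ir = +4.
Ligands are named alphabetically: acetylacetonato before bromo before cyano.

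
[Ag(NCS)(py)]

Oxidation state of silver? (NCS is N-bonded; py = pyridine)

No counter-ion: the bracketed complex is neutral.
Ligand charges: 1×NCS = -1; 1×py neutral; sum -1.
Ag + (-1) = 0 ⇒ Ag is +1.

+1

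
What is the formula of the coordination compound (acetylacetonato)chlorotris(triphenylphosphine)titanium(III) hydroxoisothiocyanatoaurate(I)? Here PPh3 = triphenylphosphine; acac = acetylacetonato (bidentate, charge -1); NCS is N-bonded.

Cation [Ti…]: ligand charges -2, Ti(III) ⇒ ion charge 1+.
Anion [Au…]: ligand charges -2, Au(I) ⇒ ion charge 1−.

[Ti(acac)Cl(PPh3)3][Au(NCS)(OH)]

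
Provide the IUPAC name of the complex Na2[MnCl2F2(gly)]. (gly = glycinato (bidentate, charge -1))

sodium dichlorodifluoro(glycinato)manganate(III)

The 2 sodium counter-ions carry a total charge of +2, so each complex ion is 2−.
Ligand charges: 2×fluoro (-1 each), 1×glycinato (-1 each), 2×chloro (-1 each); total -5. So Mn + (-5) = 2−, giving Mn = +3.
Ligands are named alphabetically: chloro before fluoro before glycinato.
The complex ion is anionic, so manganese takes the -ate form manganate(III).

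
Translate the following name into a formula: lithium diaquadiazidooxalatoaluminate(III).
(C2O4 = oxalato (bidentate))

Ligands: 2 aqua (H2O, neutral), 1 oxalato (C2O4, -2), 2 azido (N3, -1). Ligand charge sum = -4.
With Al in oxidation state +3, the complex ion is [Al...]^1−.
Charge balance with lithium (+1) requires 1 complex ion per 1 lithium.

Li[Al(C2O4)(H2O)2(N3)2]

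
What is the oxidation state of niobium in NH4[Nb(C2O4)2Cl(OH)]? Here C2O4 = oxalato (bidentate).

+5

1 ammonium outside the brackets (+1 each) → the complex ion is 1−.
Ligand charges: 1×OH = -1; 2×C2O4 = -4; 1×Cl = -1; sum -6.
Nb + (-6) = 1− ⇒ Nb is +5.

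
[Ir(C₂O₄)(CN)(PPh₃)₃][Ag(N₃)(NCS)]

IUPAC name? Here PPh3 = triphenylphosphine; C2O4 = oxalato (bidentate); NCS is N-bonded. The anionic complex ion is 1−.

cyanooxalatotris(triphenylphosphine)iridium(IV) azidoisothiocyanatoargentate(I)

The complex anion is given as 1−; its ligand charges sum to -2, so Ag = +1.
A 1:1 salt means the cation carries the equal and opposite charge, 1+.
Cation: ligand charges sum to -3; for the ion to be 1+, Ir = +4.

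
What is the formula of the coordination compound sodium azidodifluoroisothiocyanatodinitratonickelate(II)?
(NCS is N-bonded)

Ligands: 1 isothiocyanato (NCS, -1), 1 azido (N3, -1), 2 fluoro (F, -1), 2 nitrato (NO3, -1). Ligand charge sum = -6.
With Ni in oxidation state +2, the complex ion is [Ni...]^4−.
Charge balance with sodium (+1) requires 1 complex ion per 4 sodium.

Na4[NiF2(N3)(NCS)(NO3)2]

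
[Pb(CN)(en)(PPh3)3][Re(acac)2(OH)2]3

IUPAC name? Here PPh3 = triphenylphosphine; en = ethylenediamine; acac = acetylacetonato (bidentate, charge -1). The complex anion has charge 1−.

cyano(ethylenediamine)tris(triphenylphosphine)lead(IV) bis(acetylacetonato)dihydroxorhenate(III)

The complex anion is given as 1−; its ligand charges sum to -4, so Re = +3.
With 3 anions per cation, the cation must be 3×1 = 3+.
Cation: ligand charges sum to -1; for the ion to be 3+, Pb = +4.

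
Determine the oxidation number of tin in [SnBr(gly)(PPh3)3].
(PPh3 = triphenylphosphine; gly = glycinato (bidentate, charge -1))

No counter-ion: the bracketed complex is neutral.
Ligand charges: 1×Br = -1; 3×PPh3 neutral; 1×gly = -1; sum -2.
Sn + (-2) = 0 ⇒ Sn is +2.

+2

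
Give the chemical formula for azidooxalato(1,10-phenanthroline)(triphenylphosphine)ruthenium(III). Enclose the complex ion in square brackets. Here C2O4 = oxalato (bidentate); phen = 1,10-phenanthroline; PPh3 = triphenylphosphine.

Ligands: 1 oxalato (C2O4, -2), 1 azido (N3, -1), 1 1,10-phenanthroline (phen, neutral), 1 triphenylphosphine (PPh3, neutral). Ligand charge sum = -3.
With Ru in oxidation state +3, the complex ion is [Ru...].

[Ru(C2O4)(N3)(phen)(PPh3)]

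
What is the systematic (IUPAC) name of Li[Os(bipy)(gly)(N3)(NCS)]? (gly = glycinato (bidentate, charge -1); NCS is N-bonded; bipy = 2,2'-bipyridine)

The 1 lithium counter-ion carries a total charge of +1, so each complex ion is 1−.
Ligand charges: 1×glycinato (-1 each), 1×isothiocyanato (-1 each), 1×azido (-1 each), 1×2,2'-bipyridine (neutral); total -3. So Os + (-3) = 1−, giving Os = +2.
The complex ion is anionic, so osmium takes the -ate form osmate(II).

lithium azido(2,2'-bipyridine)(glycinato)isothiocyanatoosmate(II)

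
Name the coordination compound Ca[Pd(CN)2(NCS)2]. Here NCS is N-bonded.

calcium dicyanodiisothiocyanatopalladate(II)

The 1 calcium counter-ion carries a total charge of +2, so each complex ion is 2−.
Ligand charges: 2×isothiocyanato (-1 each), 2×cyano (-1 each); total -4. So Pd + (-4) = 2−, giving Pd = +2.
The complex ion is anionic, so palladium takes the -ate form palladate(II).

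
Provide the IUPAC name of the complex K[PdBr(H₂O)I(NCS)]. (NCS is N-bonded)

The 1 potassium counter-ion carries a total charge of +1, so each complex ion is 1−.
Ligand charges: 1×iodo (-1 each), 1×bromo (-1 each), 1×aqua (neutral), 1×isothiocyanato (-1 each); total -3. So Pd + (-3) = 1−, giving Pd = +2.
Ligands are named alphabetically: aqua before bromo before iodo before isothiocyanato.
The complex ion is anionic, so palladium takes the -ate form palladate(II).

potassium aquabromoiodoisothiocyanatopalladate(II)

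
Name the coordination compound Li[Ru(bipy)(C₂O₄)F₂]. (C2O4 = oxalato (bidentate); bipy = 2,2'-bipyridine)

lithium (2,2'-bipyridine)difluorooxalatoruthenate(III)

The 1 lithium counter-ion carries a total charge of +1, so each complex ion is 1−.
Ligand charges: 1×oxalato (-2 each), 2×fluoro (-1 each), 1×2,2'-bipyridine (neutral); total -4. So Ru + (-4) = 1−, giving Ru = +3.
The complex ion is anionic, so ruthenium takes the -ate form ruthenate(III).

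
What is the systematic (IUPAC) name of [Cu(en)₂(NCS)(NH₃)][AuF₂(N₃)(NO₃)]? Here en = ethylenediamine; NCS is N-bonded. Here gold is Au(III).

amminebis(ethylenediamine)isothiocyanatocopper(II) azidodifluoronitratoaurate(III)

Both ions are complex: the cation is named first with the plain metal name, the anion second with the -ate form; each ion's ligands are alphabetised independently.
Au is given as +3; the anion's ligand charges sum to -4, so the complex anion is 1−.
A 1:1 salt means the cation carries the equal and opposite charge, 1+.
Cation: ligand charges sum to -1; for the ion to be 1+, Cu = +2.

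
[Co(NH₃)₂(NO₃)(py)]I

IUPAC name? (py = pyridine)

diamminenitrato(pyridine)cobalt(II) iodide

The 1 iodide counter-ion carries a total charge of -1, so each complex ion is 1+.
Ligand charges: 1×nitrato (-1 each), 2×ammine (neutral), 1×pyridine (neutral); total -1. So Co + (-1) = 1+, giving Co = +2.
Ligands are named alphabetically: ammine before nitrato before pyridine.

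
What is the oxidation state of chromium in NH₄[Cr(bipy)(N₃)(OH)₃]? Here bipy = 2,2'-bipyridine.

1 ammonium outside the brackets (+1 each) → the complex ion is 1−.
Ligand charges: 3×OH = -3; 1×bipy neutral; 1×N3 = -1; sum -4.
Cr + (-4) = 1− ⇒ Cr is +3.

+3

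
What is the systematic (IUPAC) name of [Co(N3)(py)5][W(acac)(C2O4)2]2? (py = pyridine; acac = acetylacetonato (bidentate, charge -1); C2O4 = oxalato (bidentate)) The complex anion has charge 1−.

azidopentakis(pyridine)cobalt(III) (acetylacetonato)dioxalatotungstate(IV)

The complex anion is given as 1−; its ligand charges sum to -5, so W = +4.
With 2 anions per cation, the cation must be 2×1 = 2+.
Cation: ligand charges sum to -1; for the ion to be 2+, Co = +3.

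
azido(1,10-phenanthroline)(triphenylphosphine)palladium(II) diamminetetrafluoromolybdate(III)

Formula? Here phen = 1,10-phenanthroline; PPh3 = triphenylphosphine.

Cation [Pd…]: ligand charges -1, Pd(II) ⇒ ion charge 1+.
Anion [Mo…]: ligand charges -4, Mo(III) ⇒ ion charge 1−.
One 1+ cation balances one 1− anion.

[Pd(N3)(phen)(PPh3)][MoF4(NH3)2]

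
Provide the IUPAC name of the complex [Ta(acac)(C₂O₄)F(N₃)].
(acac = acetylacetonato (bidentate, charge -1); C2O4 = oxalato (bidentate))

There is no counter-ion, so the complex is neutral overall.
Ligand charges: 1×acetylacetonato (-1 each), 1×fluoro (-1 each), 1×oxalato (-2 each), 1×azido (-1 each); total -5. So Ta + (-5) = 0, giving Ta = +5.
Ligands are named alphabetically: acetylacetonato before azido before fluoro before oxalato.

(acetylacetonato)azidofluorooxalatotantalum(V)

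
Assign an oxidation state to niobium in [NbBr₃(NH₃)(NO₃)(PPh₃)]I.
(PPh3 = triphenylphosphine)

+5

1 iodide outside the brackets (-1 each) → the complex ion is 1+.
Ligand charges: 1×NH3 neutral; 1×PPh3 neutral; 1×NO3 = -1; 3×Br = -3; sum -4.
Nb + (-4) = 1+ ⇒ Nb is +5.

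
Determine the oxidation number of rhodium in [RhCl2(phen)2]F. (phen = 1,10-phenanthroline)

+3

1 fluoride outside the brackets (-1 each) → the complex ion is 1+.
Ligand charges: 2×phen neutral; 2×Cl = -2; sum -2.
Rh + (-2) = 1+ ⇒ Rh is +3.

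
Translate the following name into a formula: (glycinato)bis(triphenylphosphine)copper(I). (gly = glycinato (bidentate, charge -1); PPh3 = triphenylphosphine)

Ligands: 1 glycinato (gly, -1), 2 triphenylphosphine (PPh3, neutral). Ligand charge sum = -1.
With Cu in oxidation state +1, the complex ion is [Cu...].

[Cu(gly)(PPh3)2]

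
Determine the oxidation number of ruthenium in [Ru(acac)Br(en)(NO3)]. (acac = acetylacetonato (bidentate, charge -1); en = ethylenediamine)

No counter-ion: the bracketed complex is neutral.
Ligand charges: 1×Br = -1; 1×acac = -1; 1×NO3 = -1; 1×en neutral; sum -3.
Ru + (-3) = 0 ⇒ Ru is +3.

+3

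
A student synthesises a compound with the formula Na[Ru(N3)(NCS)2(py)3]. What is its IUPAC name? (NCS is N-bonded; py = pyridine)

sodium azidodiisothiocyanatotris(pyridine)ruthenate(II)

The 1 sodium counter-ion carries a total charge of +1, so each complex ion is 1−.
Ligand charges: 2×isothiocyanato (-1 each), 1×azido (-1 each), 3×pyridine (neutral); total -3. So Ru + (-3) = 1−, giving Ru = +2.
The complex ion is anionic, so ruthenium takes the -ate form ruthenate(II).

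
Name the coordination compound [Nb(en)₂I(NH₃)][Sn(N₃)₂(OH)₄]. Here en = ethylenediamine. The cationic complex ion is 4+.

Both ions are complex: the cation is named first with the plain metal name, the anion second with the -ate form; each ion's ligands are alphabetised independently.
The complex cation is given as 4+; its ligand charges sum to -1, so Nb = +5.
A 1:1 salt means the anion carries the equal and opposite charge, 4−.
Anion: ligand charges sum to -6; for the ion to be 4−, Sn = +2.

amminebis(ethylenediamine)iodoniobium(V) diazidotetrahydroxostannate(II)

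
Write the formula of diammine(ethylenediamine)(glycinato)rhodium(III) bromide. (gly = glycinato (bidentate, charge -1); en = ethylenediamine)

Ligands: 2 ammine (NH3, neutral), 1 glycinato (gly, -1), 1 ethylenediamine (en, neutral). Ligand charge sum = -1.
With Rh in oxidation state +3, the complex ion is [Rh...]^2+.
Charge balance with bromide (-1) requires 1 complex ion per 2 bromide.

[Rh(en)(gly)(NH3)2]Br2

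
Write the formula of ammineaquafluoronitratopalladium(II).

Ligands: 1 nitrato (NO3, -1), 1 aqua (H2O, neutral), 1 fluoro (F, -1), 1 ammine (NH3, neutral). Ligand charge sum = -2.
With Pd in oxidation state +2, the complex ion is [Pd...].

[PdF(H2O)(NH3)(NO3)]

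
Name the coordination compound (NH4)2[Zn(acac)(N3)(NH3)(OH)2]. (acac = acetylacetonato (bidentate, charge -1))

The 2 ammonium counter-ions carry a total charge of +2, so each complex ion is 2−.
Ligand charges: 1×acetylacetonato (-1 each), 2×hydroxo (-1 each), 1×ammine (neutral), 1×azido (-1 each); total -4. So Zn + (-4) = 2−, giving Zn = +2.
The complex ion is anionic, so zinc takes the -ate form zincate(II).

ammonium (acetylacetonato)ammineazidodihydroxozincate(II)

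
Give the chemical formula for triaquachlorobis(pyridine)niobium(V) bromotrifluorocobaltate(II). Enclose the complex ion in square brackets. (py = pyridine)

[NbCl(H2O)3(py)2][CoBrF3]2

Cation [Nb…]: ligand charges -1, Nb(V) ⇒ ion charge 4+.
Anion [Co…]: ligand charges -4, Co(II) ⇒ ion charge 2−.
One 4+ cation requires 2 of the 2− anion.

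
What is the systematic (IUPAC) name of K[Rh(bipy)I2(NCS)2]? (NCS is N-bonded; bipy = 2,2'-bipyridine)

potassium (2,2'-bipyridine)diiododiisothiocyanatorhodate(III)

The 1 potassium counter-ion carries a total charge of +1, so each complex ion is 1−.
Ligand charges: 2×iodo (-1 each), 2×isothiocyanato (-1 each), 1×2,2'-bipyridine (neutral); total -4. So Rh + (-4) = 1−, giving Rh = +3.
The complex ion is anionic, so rhodium takes the -ate form rhodate(III).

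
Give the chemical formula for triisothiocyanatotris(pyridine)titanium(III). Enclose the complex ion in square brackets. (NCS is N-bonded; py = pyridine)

[Ti(NCS)3(py)3]

Ligands: 3 isothiocyanato (NCS, -1), 3 pyridine (py, neutral). Ligand charge sum = -3.
With Ti in oxidation state +3, the complex ion is [Ti...].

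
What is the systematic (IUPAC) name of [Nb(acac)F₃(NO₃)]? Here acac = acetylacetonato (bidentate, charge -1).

There is no counter-ion, so the complex is neutral overall.
Ligand charges: 3×fluoro (-1 each), 1×acetylacetonato (-1 each), 1×nitrato (-1 each); total -5. So Nb + (-5) = 0, giving Nb = +5.
Ligands are named alphabetically: acetylacetonato before fluoro before nitrato.

(acetylacetonato)trifluoronitratoniobium(V)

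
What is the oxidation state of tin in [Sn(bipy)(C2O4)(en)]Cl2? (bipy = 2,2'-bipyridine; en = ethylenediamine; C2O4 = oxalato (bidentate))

+4

2 chloride outside the brackets (-1 each) → the complex ion is 2+.
Ligand charges: 1×bipy neutral; 1×en neutral; 1×C2O4 = -2; sum -2.
Sn + (-2) = 2+ ⇒ Sn is +4.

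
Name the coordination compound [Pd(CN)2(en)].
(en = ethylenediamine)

dicyano(ethylenediamine)palladium(II)

There is no counter-ion, so the complex is neutral overall.
Ligand charges: 2×cyano (-1 each), 1×ethylenediamine (neutral); total -2. So Pd + (-2) = 0, giving Pd = +2.
Ligands are named alphabetically: cyano before ethylenediamine.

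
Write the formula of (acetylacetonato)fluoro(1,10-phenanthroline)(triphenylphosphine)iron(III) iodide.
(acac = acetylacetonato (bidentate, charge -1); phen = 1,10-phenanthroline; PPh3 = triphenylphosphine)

Ligands: 1 fluoro (F, -1), 1 acetylacetonato (acac, -1), 1 1,10-phenanthroline (phen, neutral), 1 triphenylphosphine (PPh3, neutral). Ligand charge sum = -2.
Charge balance with iodide (-1) requires 1 complex ion per 1 iodide.

[Fe(acac)F(phen)(PPh3)]I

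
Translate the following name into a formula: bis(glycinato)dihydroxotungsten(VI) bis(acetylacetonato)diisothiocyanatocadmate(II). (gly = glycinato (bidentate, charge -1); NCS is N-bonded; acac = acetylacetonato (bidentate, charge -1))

Cation [W…]: ligand charges -4, W(VI) ⇒ ion charge 2+.
Anion [Cd…]: ligand charges -4, Cd(II) ⇒ ion charge 2−.
One 2+ cation balances one 2− anion.

[W(gly)2(OH)2][Cd(acac)2(NCS)2]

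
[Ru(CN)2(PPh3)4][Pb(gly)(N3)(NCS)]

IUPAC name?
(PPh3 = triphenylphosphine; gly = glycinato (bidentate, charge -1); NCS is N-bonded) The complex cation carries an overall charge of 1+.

dicyanotetrakis(triphenylphosphine)ruthenium(III) azido(glycinato)isothiocyanatoplumbate(II)

Both ions are complex: the cation is named first with the plain metal name, the anion second with the -ate form; each ion's ligands are alphabetised independently.
The complex cation is given as 1+; its ligand charges sum to -2, so Ru = +3.
A 1:1 salt means the anion carries the equal and opposite charge, 1−.
Anion: ligand charges sum to -3; for the ion to be 1−, Pb = +2.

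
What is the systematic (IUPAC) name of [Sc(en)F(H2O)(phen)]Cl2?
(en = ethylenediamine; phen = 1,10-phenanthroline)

aqua(ethylenediamine)fluoro(1,10-phenanthroline)scandium(III) chloride

The 2 chloride counter-ions carry a total charge of -2, so each complex ion is 2+.
Ligand charges: 1×fluoro (-1 each), 1×aqua (neutral), 1×ethylenediamine (neutral), 1×1,10-phenanthroline (neutral); total -1. So Sc + (-1) = 2+, giving Sc = +3.
Ligands are named alphabetically: aqua before ethylenediamine before fluoro before phenanthroline.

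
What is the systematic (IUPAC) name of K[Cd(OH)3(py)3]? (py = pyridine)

The 1 potassium counter-ion carries a total charge of +1, so each complex ion is 1−.
Ligand charges: 3×hydroxo (-1 each), 3×pyridine (neutral); total -3. So Cd + (-3) = 1−, giving Cd = +2.
The complex ion is anionic, so cadmium takes the -ate form cadmate(II).

potassium trihydroxotris(pyridine)cadmate(II)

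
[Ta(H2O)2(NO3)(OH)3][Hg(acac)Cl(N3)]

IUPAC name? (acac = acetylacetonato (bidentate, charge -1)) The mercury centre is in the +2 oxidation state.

diaquatrihydroxonitratotantalum(V) (acetylacetonato)azidochloromercurate(II)

Hg is given as +2; the anion's ligand charges sum to -3, so the complex anion is 1−.
A 1:1 salt means the cation carries the equal and opposite charge, 1+.
Cation: ligand charges sum to -4; for the ion to be 1+, Ta = +5.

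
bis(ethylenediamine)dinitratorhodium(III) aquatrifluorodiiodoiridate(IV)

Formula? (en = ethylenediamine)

[Rh(en)2(NO3)2][IrF3(H2O)I2]

Cation [Rh…]: ligand charges -2, Rh(III) ⇒ ion charge 1+.
Anion [Ir…]: ligand charges -5, Ir(IV) ⇒ ion charge 1−.
One 1+ cation balances one 1− anion.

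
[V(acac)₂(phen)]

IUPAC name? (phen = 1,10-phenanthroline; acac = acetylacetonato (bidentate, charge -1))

There is no counter-ion, so the complex is neutral overall.
Ligand charges: 1×1,10-phenanthroline (neutral), 2×acetylacetonato (-1 each); total -2. So V + (-2) = 0, giving V = +2.
Ligands are named alphabetically: acetylacetonato before phenanthroline.

bis(acetylacetonato)(1,10-phenanthroline)vanadium(II)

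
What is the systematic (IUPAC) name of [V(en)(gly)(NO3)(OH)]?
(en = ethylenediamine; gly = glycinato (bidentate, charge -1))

There is no counter-ion, so the complex is neutral overall.
Ligand charges: 1×ethylenediamine (neutral), 1×nitrato (-1 each), 1×glycinato (-1 each), 1×hydroxo (-1 each); total -3. So V + (-3) = 0, giving V = +3.
Ligands are named alphabetically: ethylenediamine before glycinato before hydroxo before nitrato.

(ethylenediamine)(glycinato)hydroxonitratovanadium(III)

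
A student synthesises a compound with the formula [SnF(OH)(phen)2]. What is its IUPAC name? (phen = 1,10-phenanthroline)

There is no counter-ion, so the complex is neutral overall.
Ligand charges: 1×hydroxo (-1 each), 1×fluoro (-1 each), 2×1,10-phenanthroline (neutral); total -2. So Sn + (-2) = 0, giving Sn = +2.
Ligands are named alphabetically: fluoro before hydroxo before phenanthroline.

fluorohydroxobis(1,10-phenanthroline)tin(II)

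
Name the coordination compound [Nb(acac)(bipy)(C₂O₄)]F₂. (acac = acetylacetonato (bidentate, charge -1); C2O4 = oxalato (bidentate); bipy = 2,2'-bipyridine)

(acetylacetonato)(2,2'-bipyridine)oxalatoniobium(V) fluoride

The 2 fluoride counter-ions carry a total charge of -2, so each complex ion is 2+.
Ligand charges: 1×acetylacetonato (-1 each), 1×oxalato (-2 each), 1×2,2'-bipyridine (neutral); total -3. So Nb + (-3) = 2+, giving Nb = +5.
Ligands are named alphabetically: acetylacetonato before bipyridine before oxalato.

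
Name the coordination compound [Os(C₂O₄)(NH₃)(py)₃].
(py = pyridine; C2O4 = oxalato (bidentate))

ammineoxalatotris(pyridine)osmium(II)

There is no counter-ion, so the complex is neutral overall.
Ligand charges: 3×pyridine (neutral), 1×ammine (neutral), 1×oxalato (-2 each); total -2. So Os + (-2) = 0, giving Os = +2.
Ligands are named alphabetically: ammine before oxalato before pyridine.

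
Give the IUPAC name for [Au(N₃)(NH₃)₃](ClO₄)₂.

The 2 perchlorate counter-ions carry a total charge of -2, so each complex ion is 2+.
Ligand charges: 1×azido (-1 each), 3×ammine (neutral); total -1. So Au + (-1) = 2+, giving Au = +3.
Ligands are named alphabetically: ammine before azido.

triammineazidogold(III) perchlorate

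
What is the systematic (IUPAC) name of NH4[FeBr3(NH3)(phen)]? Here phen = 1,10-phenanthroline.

ammonium amminetribromo(1,10-phenanthroline)ferrate(II)

The 1 ammonium counter-ion carries a total charge of +1, so each complex ion is 1−.
Ligand charges: 1×ammine (neutral), 3×bromo (-1 each), 1×1,10-phenanthroline (neutral); total -3. So Fe + (-3) = 1−, giving Fe = +2.
Ligands are named alphabetically: ammine before bromo before phenanthroline.
The complex ion is anionic, so iron takes the -ate form ferrate(II).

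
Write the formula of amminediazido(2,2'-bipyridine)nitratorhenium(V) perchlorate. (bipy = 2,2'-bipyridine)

[Re(bipy)(N3)2(NH3)(NO3)](ClO4)2

Ligands: 1 nitrato (NO3, -1), 1 2,2'-bipyridine (bipy, neutral), 2 azido (N3, -1), 1 ammine (NH3, neutral). Ligand charge sum = -3.
Charge balance with perchlorate (-1) requires 1 complex ion per 2 perchlorate.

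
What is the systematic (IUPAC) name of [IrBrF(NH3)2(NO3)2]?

diamminebromofluorodinitratoiridium(IV)

There is no counter-ion, so the complex is neutral overall.
Ligand charges: 1×bromo (-1 each), 1×fluoro (-1 each), 2×ammine (neutral), 2×nitrato (-1 each); total -4. So Ir + (-4) = 0, giving Ir = +4.
Ligands are named alphabetically: ammine before bromo before fluoro before nitrato.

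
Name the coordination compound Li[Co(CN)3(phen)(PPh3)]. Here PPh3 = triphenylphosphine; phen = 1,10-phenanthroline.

lithium tricyano(1,10-phenanthroline)(triphenylphosphine)cobaltate(II)

The 1 lithium counter-ion carries a total charge of +1, so each complex ion is 1−.
Ligand charges: 1×triphenylphosphine (neutral), 1×1,10-phenanthroline (neutral), 3×cyano (-1 each); total -3. So Co + (-3) = 1−, giving Co = +2.
Ligands are named alphabetically: cyano before phenanthroline before triphenylphosphine.
The complex ion is anionic, so cobalt takes the -ate form cobaltate(II).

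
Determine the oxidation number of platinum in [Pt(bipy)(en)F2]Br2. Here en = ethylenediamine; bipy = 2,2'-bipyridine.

2 bromide outside the brackets (-1 each) → the complex ion is 2+.
Ligand charges: 2×F = -2; 1×en neutral; 1×bipy neutral; sum -2.
Pt + (-2) = 2+ ⇒ Pt is +4.

+4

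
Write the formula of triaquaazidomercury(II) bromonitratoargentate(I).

Cation [Hg…]: ligand charges -1, Hg(II) ⇒ ion charge 1+.
Anion [Ag…]: ligand charges -2, Ag(I) ⇒ ion charge 1−.
One 1+ cation balances one 1− anion.

[Hg(H2O)3(N3)][AgBr(NO3)]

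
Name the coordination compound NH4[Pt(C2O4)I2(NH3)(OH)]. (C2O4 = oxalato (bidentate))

The 1 ammonium counter-ion carries a total charge of +1, so each complex ion is 1−.
Ligand charges: 2×iodo (-1 each), 1×oxalato (-2 each), 1×hydroxo (-1 each), 1×ammine (neutral); total -5. So Pt + (-5) = 1−, giving Pt = +4.
The complex ion is anionic, so platinum takes the -ate form platinate(IV).

ammonium amminehydroxodiiodooxalatoplatinate(IV)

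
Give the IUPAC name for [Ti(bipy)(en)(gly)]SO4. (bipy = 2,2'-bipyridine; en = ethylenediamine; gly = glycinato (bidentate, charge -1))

The 1 sulfate counter-ion carries a total charge of -2, so each complex ion is 2+.
Ligand charges: 1×2,2'-bipyridine (neutral), 1×ethylenediamine (neutral), 1×glycinato (-1 each); total -1. So Ti + (-1) = 2+, giving Ti = +3.
Ligands are named alphabetically: bipyridine before ethylenediamine before glycinato.

(2,2'-bipyridine)(ethylenediamine)(glycinato)titanium(III) sulfate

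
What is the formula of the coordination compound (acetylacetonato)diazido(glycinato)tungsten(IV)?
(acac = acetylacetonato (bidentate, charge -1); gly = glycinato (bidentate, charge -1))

[W(acac)(gly)(N3)2]

Ligands: 2 azido (N3, -1), 1 acetylacetonato (acac, -1), 1 glycinato (gly, -1). Ligand charge sum = -4.
With W in oxidation state +4, the complex ion is [W...].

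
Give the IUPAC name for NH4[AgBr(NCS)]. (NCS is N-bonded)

The 1 ammonium counter-ion carries a total charge of +1, so each complex ion is 1−.
Ligand charges: 1×bromo (-1 each), 1×isothiocyanato (-1 each); total -2. So Ag + (-2) = 1−, giving Ag = +1.
Ligands are named alphabetically: bromo before isothiocyanato.
The complex ion is anionic, so silver takes the -ate form argentate(I).

ammonium bromoisothiocyanatoargentate(I)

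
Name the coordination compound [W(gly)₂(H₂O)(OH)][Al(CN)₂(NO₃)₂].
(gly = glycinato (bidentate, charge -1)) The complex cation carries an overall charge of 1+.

aquabis(glycinato)hydroxotungsten(IV) dicyanodinitratoaluminate(III)

Both ions are complex: the cation is named first with the plain metal name, the anion second with the -ate form; each ion's ligands are alphabetised independently.
The complex cation is given as 1+; its ligand charges sum to -3, so W = +4.
A 1:1 salt means the anion carries the equal and opposite charge, 1−.
Anion: ligand charges sum to -4; for the ion to be 1−, Al = +3.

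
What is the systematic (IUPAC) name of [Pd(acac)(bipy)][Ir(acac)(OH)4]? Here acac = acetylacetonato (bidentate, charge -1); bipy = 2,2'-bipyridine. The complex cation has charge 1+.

The complex cation is given as 1+; its ligand charges sum to -1, so Pd = +2.
A 1:1 salt means the anion carries the equal and opposite charge, 1−.
Anion: ligand charges sum to -5; for the ion to be 1−, Ir = +4.

(acetylacetonato)(2,2'-bipyridine)palladium(II) (acetylacetonato)tetrahydroxoiridate(IV)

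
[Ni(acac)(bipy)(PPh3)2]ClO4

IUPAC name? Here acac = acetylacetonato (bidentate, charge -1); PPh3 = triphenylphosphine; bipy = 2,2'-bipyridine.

The 1 perchlorate counter-ion carries a total charge of -1, so each complex ion is 1+.
Ligand charges: 1×acetylacetonato (-1 each), 2×triphenylphosphine (neutral), 1×2,2'-bipyridine (neutral); total -1. So Ni + (-1) = 1+, giving Ni = +2.
Ligands are named alphabetically: acetylacetonato before bipyridine before triphenylphosphine.

(acetylacetonato)(2,2'-bipyridine)bis(triphenylphosphine)nickel(II) perchlorate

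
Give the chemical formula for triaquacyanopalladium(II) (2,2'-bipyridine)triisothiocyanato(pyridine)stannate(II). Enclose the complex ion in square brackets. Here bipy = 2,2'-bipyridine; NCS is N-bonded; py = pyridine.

Cation [Pd…]: ligand charges -1, Pd(II) ⇒ ion charge 1+.
Anion [Sn…]: ligand charges -3, Sn(II) ⇒ ion charge 1−.

[Pd(CN)(H2O)3][Sn(bipy)(NCS)3(py)]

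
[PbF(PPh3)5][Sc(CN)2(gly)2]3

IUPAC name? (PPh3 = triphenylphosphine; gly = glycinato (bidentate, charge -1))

Scandium is always +3 in its complexes; the anion's ligand charges sum to -4, so the complex anion is 1−.
With 3 anions per cation, the cation must be 3×1 = 3+.
Cation: ligand charges sum to -1; for the ion to be 3+, Pb = +4.

fluoropentakis(triphenylphosphine)lead(IV) dicyanobis(glycinato)scandate(III)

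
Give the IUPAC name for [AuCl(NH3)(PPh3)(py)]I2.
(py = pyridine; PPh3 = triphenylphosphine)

amminechloro(pyridine)(triphenylphosphine)gold(III) iodide

The 2 iodide counter-ions carry a total charge of -2, so each complex ion is 2+.
Ligand charges: 1×pyridine (neutral), 1×ammine (neutral), 1×chloro (-1 each), 1×triphenylphosphine (neutral); total -1. So Au + (-1) = 2+, giving Au = +3.
Ligands are named alphabetically: ammine before chloro before pyridine before triphenylphosphine.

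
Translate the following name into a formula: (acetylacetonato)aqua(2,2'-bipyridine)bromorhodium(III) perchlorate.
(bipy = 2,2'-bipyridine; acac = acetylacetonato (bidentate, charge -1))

Ligands: 1 2,2'-bipyridine (bipy, neutral), 1 acetylacetonato (acac, -1), 1 bromo (Br, -1), 1 aqua (H2O, neutral). Ligand charge sum = -2.
With Rh in oxidation state +3, the complex ion is [Rh...]^1+.
Charge balance with perchlorate (-1) requires 1 complex ion per 1 perchlorate.

[Rh(acac)(bipy)Br(H2O)]ClO4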